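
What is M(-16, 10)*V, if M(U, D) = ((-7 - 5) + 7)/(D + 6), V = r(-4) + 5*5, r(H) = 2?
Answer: -135/16 ≈ -8.4375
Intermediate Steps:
V = 27 (V = 2 + 5*5 = 2 + 25 = 27)
M(U, D) = -5/(6 + D) (M(U, D) = (-12 + 7)/(6 + D) = -5/(6 + D))
M(-16, 10)*V = -5/(6 + 10)*27 = -5/16*27 = -135/16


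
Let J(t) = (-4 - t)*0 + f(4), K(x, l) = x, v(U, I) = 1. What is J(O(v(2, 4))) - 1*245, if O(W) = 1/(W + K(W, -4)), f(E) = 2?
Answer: -243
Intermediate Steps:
O(W) = 1/(2*W) (O(W) = 1/(W + W) = 1/(2*W))
J(t) = 2 (J(t) = (-4 - t)*0 + 2 = 0 + 2 = 2)
J(O(v(2, 4))) - 1*245 = 2 - 1*245 = 2 - 245 = -243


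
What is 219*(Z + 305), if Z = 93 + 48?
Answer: 97674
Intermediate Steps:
Z = 141
219*(Z + 305) = 219*(141 + 305) = 219*446 = 97674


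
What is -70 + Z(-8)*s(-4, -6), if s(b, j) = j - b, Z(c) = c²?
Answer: -198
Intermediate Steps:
-70 + Z(-8)*s(-4, -6) = -70 + (-8)²*(-6 - 1*(-4)) = -70 + 64*(-6 + 4) = -70 + 64*(-2) = -70 - 128 = -198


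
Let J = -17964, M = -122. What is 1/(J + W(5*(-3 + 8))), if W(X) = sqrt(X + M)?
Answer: -17964/322705393 - I*sqrt(97)/322705393 ≈ -5.5667e-5 - 3.052e-8*I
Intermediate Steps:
W(X) = sqrt(-122 + X) (W(X) = sqrt(X - 122) = sqrt(-122 + X))
1/(J + W(5*(-3 + 8))) = 1/(-17964 + sqrt(-122 + 5*(-3 + 8))) = 1/(-17964 + sqrt(-122 + 5*5)) = 1/(-17964 + sqrt(-122 + 25)) = 1/(-17964 + sqrt(-97)) = 1/(-17964 + I*sqrt(97))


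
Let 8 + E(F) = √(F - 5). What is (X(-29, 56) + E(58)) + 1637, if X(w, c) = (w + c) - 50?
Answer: 1606 + √53 ≈ 1613.3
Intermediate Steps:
E(F) = -8 + √(-5 + F) (E(F) = -8 + √(F - 5) = -8 + √(-5 + F))
X(w, c) = -50 + c + w (X(w, c) = (c + w) - 50 = -50 + c + w)
(X(-29, 56) + E(58)) + 1637 = ((-50 + 56 - 29) + (-8 + √(-5 + 58))) + 1637 = (-23 + (-8 + √53)) + 1637 = (-31 + √53) + 1637 = 1606 + √53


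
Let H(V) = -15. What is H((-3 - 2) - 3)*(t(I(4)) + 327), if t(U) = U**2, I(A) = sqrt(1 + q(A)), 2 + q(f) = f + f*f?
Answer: -5190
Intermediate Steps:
q(f) = -2 + f + f**2 (q(f) = -2 + (f + f*f) = -2 + (f + f**2) = -2 + f + f**2)
I(A) = sqrt(-1 + A + A**2) (I(A) = sqrt(1 + (-2 + A + A**2)) = sqrt(-1 + A + A**2))
H((-3 - 2) - 3)*(t(I(4)) + 327) = -15*((sqrt(-1 + 4 + 4**2))**2 + 327) = -15*((sqrt(-1 + 4 + 16))**2 + 327) = -15*((sqrt(19))**2 + 327) = -15*(19 + 327) = -15*346 = -5190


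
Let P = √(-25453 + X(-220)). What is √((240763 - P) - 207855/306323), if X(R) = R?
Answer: √(22591638782583862 - 93833780329*I*√25673)/306323 ≈ 490.68 - 0.16327*I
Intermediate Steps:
P = I*√25673 (P = √(-25453 - 220) = √(-25673) = I*√25673 ≈ 160.23*I)
√((240763 - P) - 207855/306323) = √((240763 - I*√25673) - 207855/306323) = √(73751036594/306323 - I*√25673)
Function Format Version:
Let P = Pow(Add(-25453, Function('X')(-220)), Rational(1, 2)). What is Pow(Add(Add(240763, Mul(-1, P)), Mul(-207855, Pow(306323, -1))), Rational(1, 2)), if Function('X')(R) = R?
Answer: Mul(Rational(1, 306323), Pow(Add(22591638782583862, Mul(-93833780329, I, Pow(25673, Rational(1, 2)))), Rational(1, 2))) ≈ Add(490.68, Mul(-0.16327, I))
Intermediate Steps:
P = Mul(I, Pow(25673, Rational(1, 2))) (P = Pow(Add(-25453, -220), Rational(1, 2)) = Pow(-25673, Rational(1, 2)) = Mul(I, Pow(25673, Rational(1, 2))) ≈ Mul(160.23, I))
Pow(Add(Add(240763, Mul(-1, P)), Mul(-207855, Pow(306323, -1))), Rational(1, 2)) = Pow(Add(Add(240763, Mul(-1, Mul(I, Pow(25673, Rational(1, 2))))), Mul(-207855, Pow(306323, -1))), Rational(1, 2)) = Pow(Add(Add(240763, Mul(-1, I, Pow(25673, Rational(1, 2)))), Mul(-207855, Rational(1, 306323))), Rational(1, 2)) = Pow(Add(Add(240763, Mul(-1, I, Pow(25673, Rational(1, 2)))), Rational(-207855, 306323)), Rational(1, 2)) = Pow(Add(Rational(73751036594, 306323), Mul(-1, I, Pow(25673, Rational(1, 2)))), Rational(1, 2))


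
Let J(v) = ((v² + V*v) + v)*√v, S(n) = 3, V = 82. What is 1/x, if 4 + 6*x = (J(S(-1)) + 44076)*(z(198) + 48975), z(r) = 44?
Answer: 3240842160/1166886475906070197 - 18970353*√3/1166886475906070197 ≈ 2.7492e-9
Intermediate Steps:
J(v) = √v*(v² + 83*v) (J(v) = ((v² + 82*v) + v)*√v = (v² + 83*v)*√v = √v*(v² + 83*v))
x = 1080280720/3 + 2107817*√3 (x = -⅔ + ((3^(3/2)*(83 + 3) + 44076)*(44 + 48975))/6 = -⅔ + (((3*√3)*86 + 44076)*49019)/6 = -⅔ + ((258*√3 + 44076)*49019)/6 = -⅔ + ((44076 + 258*√3)*49019)/6 = -⅔ + (2160561444 + 12646902*√3)/6 = -⅔ + (360093574 + 2107817*√3) = 1080280720/3 + 2107817*√3 ≈ 3.6374e+8)
1/x = 1/(1080280720/3 + 2107817*√3)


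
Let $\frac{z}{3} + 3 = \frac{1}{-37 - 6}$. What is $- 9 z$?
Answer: $\frac{3510}{43} \approx 81.628$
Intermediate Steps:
$z = - \frac{390}{43}$ ($z = -9 + \frac{3}{-37 - 6} = -9 + \frac{3}{-43} = -9 + 3 \left(- \frac{1}{43}\right) = -9 - \frac{3}{43} = - \frac{390}{43} \approx -9.0698$)
$- 9 z = \left(-9\right) \left(- \frac{390}{43}\right) = \frac{3510}{43}$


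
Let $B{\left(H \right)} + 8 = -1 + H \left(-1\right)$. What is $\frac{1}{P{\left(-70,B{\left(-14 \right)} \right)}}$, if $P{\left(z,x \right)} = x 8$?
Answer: $\frac{1}{40} \approx 0.025$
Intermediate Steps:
$B{\left(H \right)} = -9 - H$ ($B{\left(H \right)} = -8 + \left(-1 + H \left(-1\right)\right) = -8 - \left(1 + H\right) = -9 - H$)
$P{\left(z,x \right)} = 8 x$
$\frac{1}{P{\left(-70,B{\left(-14 \right)} \right)}} = \frac{1}{8 \left(-9 - -14\right)} = \frac{1}{8 \left(-9 + 14\right)} = \frac{1}{8 \cdot 5} = \frac{1}{40}$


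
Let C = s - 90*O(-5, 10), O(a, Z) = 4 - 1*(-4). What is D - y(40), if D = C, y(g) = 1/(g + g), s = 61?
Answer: -52721/80 ≈ -659.01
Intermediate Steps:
O(a, Z) = 8 (O(a, Z) = 4 + 4 = 8)
C = -659 (C = 61 - 90*8 = 61 - 720 = -659)
y(g) = 1/(2*g)
D = -659
D - y(40) = -659 - 1/(2*40) = -659 - 1*1/80 = -659 - 1/80 = -52721/80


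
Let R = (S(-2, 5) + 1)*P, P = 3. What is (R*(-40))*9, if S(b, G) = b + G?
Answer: -4320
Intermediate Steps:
S(b, G) = G + b
R = 12 (R = ((5 - 2) + 1)*3 = (3 + 1)*3 = 4*3 = 12)
(R*(-40))*9 = (12*(-40))*9 = -480*9 = -4320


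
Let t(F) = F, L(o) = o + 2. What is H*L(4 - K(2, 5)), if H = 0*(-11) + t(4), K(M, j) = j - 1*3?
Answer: 16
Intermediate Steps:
K(M, j) = -3 + j (K(M, j) = j - 3 = -3 + j)
L(o) = 2 + o
H = 4 (H = 0*(-11) + 4 = 0 + 4 = 4)
H*L(4 - K(2, 5)) = 4*(2 + (4 - (-3 + 5))) = 4*(2 + (4 - 1*2)) = 4*(2 + (4 - 2)) = 4*(2 + 2) = 4*4 = 16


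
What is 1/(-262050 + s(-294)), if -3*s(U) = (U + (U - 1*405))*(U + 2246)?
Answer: 1/384062 ≈ 2.6037e-6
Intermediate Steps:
s(U) = -(-405 + 2*U)*(2246 + U)/3 (s(U) = -(U + (U - 1*405))*(U + 2246)/3 = -(U + (U - 405))*(2246 + U)/3 = -(U + (-405 + U))*(2246 + U)/3 = -(-405 + 2*U)*(2246 + U)/3)
1/(-262050 + s(-294)) = 1/(-262050 + (303210 - 4087/3*(-294) - ⅔*(-294)²)) = 1/(-262050 + (303210 + 400526 - ⅔*86436)) = 1/(-262050 + (303210 + 400526 - 57624)) = 1/(-262050 + 646112) = 1/384062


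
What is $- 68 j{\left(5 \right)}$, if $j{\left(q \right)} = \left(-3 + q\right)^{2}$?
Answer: $-272$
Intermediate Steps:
$- 68 j{\left(5 \right)} = - 68 \left(-3 + 5\right)^{2} = - 68 \cdot 2^{2} = \left(-68\right) 4 = -272$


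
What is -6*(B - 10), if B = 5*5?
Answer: -90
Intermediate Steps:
B = 25
-6*(B - 10) = -6*(25 - 10) = -6*15 = -90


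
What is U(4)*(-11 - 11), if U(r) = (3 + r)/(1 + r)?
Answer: -154/5 ≈ -30.800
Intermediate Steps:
U(r) = (3 + r)/(1 + r)
U(4)*(-11 - 11) = ((3 + 4)/(1 + 4))*(-11 - 11) = (7/5)*(-22) = -154/5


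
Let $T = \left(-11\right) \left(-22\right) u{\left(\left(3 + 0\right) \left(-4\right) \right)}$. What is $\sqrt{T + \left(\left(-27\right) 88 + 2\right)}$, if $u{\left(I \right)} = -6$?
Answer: $i \sqrt{3826} \approx 61.855 i$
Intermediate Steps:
$T = -1452$ ($T = \left(-11\right) \left(-22\right) \left(-6\right) = 242 \left(-6\right) = -1452$)
$\sqrt{T + \left(\left(-27\right) 88 + 2\right)} = \sqrt{-1452 + \left(\left(-27\right) 88 + 2\right)} = \sqrt{-1452 + \left(-2376 + 2\right)} = \sqrt{-1452 - 2374} = \sqrt{-3826} = i \sqrt{3826}$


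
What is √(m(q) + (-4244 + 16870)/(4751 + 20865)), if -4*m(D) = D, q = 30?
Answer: I*√287369894/6404 ≈ 2.6471*I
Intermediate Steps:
m(D) = -D/4
√(m(q) + (-4244 + 16870)/(4751 + 20865)) = √(-¼*30 + (-4244 + 16870)/(4751 + 20865)) = √(-15/2 + 12626/25616) = √(-15/2 + 12626*(1/25616)) = √(-15/2 + 6313/12808) = √(-89747/12808) = I*√287369894/6404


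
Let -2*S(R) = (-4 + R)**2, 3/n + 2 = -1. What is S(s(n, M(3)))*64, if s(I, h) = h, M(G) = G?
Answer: -32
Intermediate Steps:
n = -1 (n = 3/(-2 - 1) = 3/(-3) = 3*(-1/3) = -1)
S(R) = -(-4 + R)**2/2
S(s(n, M(3)))*64 = -(-4 + 3)**2/2*64 = -1/2*(-1)**2*64 = -1/2*1*64 = -1/2*64 = -32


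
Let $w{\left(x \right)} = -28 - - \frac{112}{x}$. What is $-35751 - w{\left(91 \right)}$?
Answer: $- \frac{464415}{13} \approx -35724.0$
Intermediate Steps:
$w{\left(x \right)} = -28 + \frac{112}{x}$
$-35751 - w{\left(91 \right)} = -35751 - \left(-28 + \frac{112}{91}\right) = -35751 - \left(-28 + 112 \cdot \frac{1}{91}\right) = -35751 - \left(-28 + \frac{16}{13}\right) = -35751 - - \frac{348}{13} = -35751 + \frac{348}{13} = - \frac{464415}{13}$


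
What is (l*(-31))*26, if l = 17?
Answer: -13702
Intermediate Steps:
(l*(-31))*26 = (17*(-31))*26 = -527*26 = -13702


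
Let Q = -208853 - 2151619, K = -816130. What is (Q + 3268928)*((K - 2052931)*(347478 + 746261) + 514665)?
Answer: -2850738011675764784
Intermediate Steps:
Q = -2360472
(Q + 3268928)*((K - 2052931)*(347478 + 746261) + 514665) = (-2360472 + 3268928)*((-816130 - 2052931)*(347478 + 746261) + 514665) = 908456*(-2869061*1093739 + 514665) = 908456*(-3138003909079 + 514665) = 908456*(-3138003394414) = -2850738011675764784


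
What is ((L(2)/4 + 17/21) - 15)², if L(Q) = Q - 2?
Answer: 88804/441 ≈ 201.37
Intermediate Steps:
L(Q) = -2 + Q
((L(2)/4 + 17/21) - 15)² = (((-2 + 2)/4 + 17/21) - 15)² = ((0*(¼) + 17*(1/21)) - 15)² = ((0 + 17/21) - 15)² = (17/21 - 15)² = (-298/21)² = 88804/441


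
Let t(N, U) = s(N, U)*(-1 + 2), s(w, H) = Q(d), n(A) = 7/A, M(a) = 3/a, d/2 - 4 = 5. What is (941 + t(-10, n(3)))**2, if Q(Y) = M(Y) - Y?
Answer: 30680521/36 ≈ 8.5224e+5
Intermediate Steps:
d = 18 (d = 8 + 2*5 = 8 + 10 = 18)
Q(Y) = -Y + 3/Y (Q(Y) = 3/Y - Y = -Y + 3/Y)
s(w, H) = -107/6 (s(w, H) = -1*18 + 3/18 = -18 + 3*(1/18) = -18 + 1/6 = -107/6)
t(N, U) = -107/6 (t(N, U) = -107*(-1 + 2)/6 = -107/6*1 = -107/6)
(941 + t(-10, n(3)))**2 = (941 - 107/6)**2 = (5539/6)**2 = 30680521/36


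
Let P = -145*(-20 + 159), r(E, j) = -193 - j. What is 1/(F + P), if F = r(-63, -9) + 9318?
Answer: -1/11021 ≈ -9.0736e-5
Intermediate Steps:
F = 9134 (F = (-193 - 1*(-9)) + 9318 = (-193 + 9) + 9318 = -184 + 9318 = 9134)
P = -20155 (P = -145*139 = -20155)
1/(F + P) = 1/(9134 - 20155) = 1/(-11021) = -1/11021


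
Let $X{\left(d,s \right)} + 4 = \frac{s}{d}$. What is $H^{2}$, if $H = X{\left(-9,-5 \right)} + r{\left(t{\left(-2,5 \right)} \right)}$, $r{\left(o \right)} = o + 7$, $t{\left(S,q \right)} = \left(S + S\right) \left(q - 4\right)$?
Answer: $\frac{16}{81} \approx 0.19753$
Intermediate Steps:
$t{\left(S,q \right)} = 2 S \left(-4 + q\right)$
$r{\left(o \right)} = 7 + o$
$X{\left(d,s \right)} = -4 + \frac{s}{d}$
$H = - \frac{4}{9}$ ($H = \left(-4 - \frac{5}{-9}\right) + \left(7 + 2 \left(-2\right) \left(-4 + 5\right)\right) = \left(-4 - - \frac{5}{9}\right) + \left(7 + 2 \left(-2\right) 1\right) = \left(-4 + \frac{5}{9}\right) + \left(7 - 4\right) = - \frac{31}{9} + 3 = - \frac{4}{9} \approx -0.44444$)
$H^{2} = \left(- \frac{4}{9}\right)^{2} = \frac{16}{81}$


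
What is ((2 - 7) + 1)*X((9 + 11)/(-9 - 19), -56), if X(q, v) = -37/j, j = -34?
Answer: -74/17 ≈ -4.3529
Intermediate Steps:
X(q, v) = 37/34 (X(q, v) = -37/(-34) = -37*(-1/34) = 37/34)
((2 - 7) + 1)*X((9 + 11)/(-9 - 19), -56) = ((2 - 7) + 1)*(37/34) = (-5 + 1)*(37/34) = -4*37/34 = -74/17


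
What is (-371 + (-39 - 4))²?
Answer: 171396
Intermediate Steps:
(-371 + (-39 - 4))² = (-371 - 43)² = (-414)² = 171396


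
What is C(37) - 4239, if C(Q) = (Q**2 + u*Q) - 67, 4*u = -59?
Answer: -13931/4 ≈ -3482.8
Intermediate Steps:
u = -59/4 (u = (1/4)*(-59) = -59/4 ≈ -14.750)
C(Q) = -67 + Q**2 - 59*Q/4 (C(Q) = (Q**2 - 59*Q/4) - 67 = -67 + Q**2 - 59*Q/4)
C(37) - 4239 = (-67 + 37**2 - 59/4*37) - 4239 = (-67 + 1369 - 2183/4) - 4239 = 3025/4 - 4239 = -13931/4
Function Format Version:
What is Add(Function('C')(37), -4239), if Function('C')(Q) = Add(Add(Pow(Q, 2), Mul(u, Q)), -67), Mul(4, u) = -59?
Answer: Rational(-13931, 4) ≈ -3482.8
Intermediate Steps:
u = Rational(-59, 4) (u = Mul(Rational(1, 4), -59) = Rational(-59, 4) ≈ -14.750)
Function('C')(Q) = Add(-67, Pow(Q, 2), Mul(Rational(-59, 4), Q)) (Function('C')(Q) = Add(Add(Pow(Q, 2), Mul(Rational(-59, 4), Q)), -67) = Add(-67, Pow(Q, 2), Mul(Rational(-59, 4), Q)))
Add(Function('C')(37), -4239) = Add(Add(-67, Pow(37, 2), Mul(Rational(-59, 4), 37)), -4239) = Add(Add(-67, 1369, Rational(-2183, 4)), -4239) = Add(Rational(3025, 4), -4239) = Rational(-13931, 4)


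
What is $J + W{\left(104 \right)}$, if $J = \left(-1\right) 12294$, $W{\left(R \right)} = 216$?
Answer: $-12078$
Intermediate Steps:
$J = -12294$
$J + W{\left(104 \right)} = -12294 + 216 = -12078$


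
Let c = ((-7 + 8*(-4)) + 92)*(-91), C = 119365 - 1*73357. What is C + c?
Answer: 41185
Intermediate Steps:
C = 46008 (C = 119365 - 73357 = 46008)
c = -4823 (c = ((-7 - 32) + 92)*(-91) = (-39 + 92)*(-91) = 53*(-91) = -4823)
C + c = 46008 - 4823 = 41185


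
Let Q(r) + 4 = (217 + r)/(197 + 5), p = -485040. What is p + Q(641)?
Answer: -48989015/101 ≈ -4.8504e+5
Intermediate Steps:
Q(r) = -591/202 + r/202 (Q(r) = -4 + (217 + r)/(197 + 5) = -4 + (217 + r)/202 = -4 + (217 + r)*(1/202) = -4 + (217/202 + r/202) = -591/202 + r/202)
p + Q(641) = -485040 + (-591/202 + (1/202)*641) = -485040 + (-591/202 + 641/202) = -485040 + 25/101 = -48989015/101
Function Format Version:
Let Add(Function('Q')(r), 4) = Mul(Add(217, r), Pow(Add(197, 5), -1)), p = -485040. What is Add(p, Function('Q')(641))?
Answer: Rational(-48989015, 101) ≈ -4.8504e+5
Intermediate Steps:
Function('Q')(r) = Add(Rational(-591, 202), Mul(Rational(1, 202), r)) (Function('Q')(r) = Add(-4, Mul(Add(217, r), Pow(Add(197, 5), -1))) = Add(-4, Mul(Add(217, r), Pow(202, -1))) = Add(-4, Mul(Add(217, r), Rational(1, 202))) = Add(-4, Add(Rational(217, 202), Mul(Rational(1, 202), r))) = Add(Rational(-591, 202), Mul(Rational(1, 202), r)))
Add(p, Function('Q')(641)) = Add(-485040, Add(Rational(-591, 202), Mul(Rational(1, 202), 641))) = Add(-485040, Add(Rational(-591, 202), Rational(641, 202))) = Add(-485040, Rational(25, 101)) = Rational(-48989015, 101)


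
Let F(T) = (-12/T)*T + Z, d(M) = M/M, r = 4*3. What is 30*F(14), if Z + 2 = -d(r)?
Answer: -450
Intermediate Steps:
r = 12
d(M) = 1
Z = -3 (Z = -2 - 1*1 = -2 - 1 = -3)
F(T) = -15 (F(T) = (-12/T)*T - 3 = -12 - 3 = -15)
30*F(14) = 30*(-15) = -450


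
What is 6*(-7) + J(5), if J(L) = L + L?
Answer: -32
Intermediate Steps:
J(L) = 2*L
6*(-7) + J(5) = 6*(-7) + 2*5 = -42 + 10 = -32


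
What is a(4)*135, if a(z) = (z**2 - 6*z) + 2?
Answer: -810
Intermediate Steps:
a(z) = 2 + z**2 - 6*z
a(4)*135 = (2 + 4**2 - 6*4)*135 = (2 + 16 - 24)*135 = -6*135 = -810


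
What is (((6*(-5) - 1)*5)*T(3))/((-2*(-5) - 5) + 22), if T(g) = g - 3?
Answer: 0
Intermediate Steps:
T(g) = -3 + g
(((6*(-5) - 1)*5)*T(3))/((-2*(-5) - 5) + 22) = (((6*(-5) - 1)*5)*(-3 + 3))/((-2*(-5) - 5) + 22) = (((-30 - 1)*5)*0)/((10 - 5) + 22) = (-31*5*0)/(5 + 22) = -155*0/27 = 0*(1/27) = 0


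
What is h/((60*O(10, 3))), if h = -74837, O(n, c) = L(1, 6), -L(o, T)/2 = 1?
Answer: 74837/120 ≈ 623.64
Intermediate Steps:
L(o, T) = -2 (L(o, T) = -2*1 = -2)
O(n, c) = -2
h/((60*O(10, 3))) = -74837/(60*(-2)) = -74837/(-120) = -74837*(-1/120) = 74837/120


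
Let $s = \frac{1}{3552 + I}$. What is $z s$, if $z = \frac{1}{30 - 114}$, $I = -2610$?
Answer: $- \frac{1}{79128} \approx -1.2638 \cdot 10^{-5}$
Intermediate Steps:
$s = \frac{1}{942}$ ($s = \frac{1}{3552 - 2610} = \frac{1}{942} \approx 0.0010616$)
$z = - \frac{1}{84}$ ($z = \frac{1}{-84} = - \frac{1}{84} \approx -0.011905$)
$z s = \left(- \frac{1}{84}\right) \frac{1}{942} = - \frac{1}{79128}$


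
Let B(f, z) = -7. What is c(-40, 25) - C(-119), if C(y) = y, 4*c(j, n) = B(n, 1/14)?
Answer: 469/4 ≈ 117.25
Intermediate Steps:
c(j, n) = -7/4 (c(j, n) = (¼)*(-7) = -7/4)
c(-40, 25) - C(-119) = -7/4 - 1*(-119) = -7/4 + 119 = 469/4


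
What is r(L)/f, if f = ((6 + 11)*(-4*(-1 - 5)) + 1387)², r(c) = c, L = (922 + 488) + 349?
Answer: 1759/3222025 ≈ 0.00054593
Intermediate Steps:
L = 1759 (L = 1410 + 349 = 1759)
f = 3222025 (f = (17*(-4*(-6)) + 1387)² = (17*24 + 1387)² = (408 + 1387)² = 1795² = 3222025)
r(L)/f = 1759/3222025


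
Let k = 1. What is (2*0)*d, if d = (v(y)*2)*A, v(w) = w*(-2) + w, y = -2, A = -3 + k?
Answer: 0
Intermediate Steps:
A = -2 (A = -3 + 1 = -2)
v(w) = -w (v(w) = -2*w + w = -w)
d = -8 (d = (-1*(-2)*2)*(-2) = (2*2)*(-2) = 4*(-2) = -8)
(2*0)*d = (2*0)*(-8) = 0*(-8) = 0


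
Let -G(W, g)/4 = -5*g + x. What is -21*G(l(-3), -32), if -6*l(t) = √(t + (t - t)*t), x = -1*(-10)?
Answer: 14280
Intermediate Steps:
x = 10
l(t) = -√t/6 (l(t) = -√(t + (t - t)*t)/6 = -√(t + 0*t)/6 = -√(t + 0)/6 = -√t/6)
G(W, g) = -40 + 20*g (G(W, g) = -4*(-5*g + 10) = -4*(10 - 5*g) = -40 + 20*g)
-21*G(l(-3), -32) = -21*(-40 + 20*(-32)) = -21*(-40 - 640) = -21*(-680) = 14280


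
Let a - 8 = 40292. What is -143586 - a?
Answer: -183886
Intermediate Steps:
a = 40300 (a = 8 + 40292 = 40300)
-143586 - a = -143586 - 1*40300 = -143586 - 40300 = -183886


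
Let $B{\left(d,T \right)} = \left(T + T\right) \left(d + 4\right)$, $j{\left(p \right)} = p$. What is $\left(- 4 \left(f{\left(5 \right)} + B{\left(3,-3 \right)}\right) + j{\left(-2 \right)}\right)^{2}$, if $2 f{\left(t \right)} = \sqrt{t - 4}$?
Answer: $26896$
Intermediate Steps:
$B{\left(d,T \right)} = 2 T \left(4 + d\right)$
$f{\left(t \right)} = \frac{\sqrt{-4 + t}}{2}$ ($f{\left(t \right)} = \frac{\sqrt{t - 4}}{2} = \frac{\sqrt{-4 + t}}{2}$)
$\left(- 4 \left(f{\left(5 \right)} + B{\left(3,-3 \right)}\right) + j{\left(-2 \right)}\right)^{2} = \left(- 4 \left(\frac{\sqrt{-4 + 5}}{2} + 2 \left(-3\right) \left(4 + 3\right)\right) - 2\right)^{2} = \left(- 4 \left(\frac{\sqrt{1}}{2} + 2 \left(-3\right) 7\right) - 2\right)^{2} = \left(- 4 \left(\frac{1}{2} \cdot 1 - 42\right) - 2\right)^{2} = \left(- 4 \left(\frac{1}{2} - 42\right) - 2\right)^{2} = \left(\left(-4\right) \left(- \frac{83}{2}\right) - 2\right)^{2} = \left(166 - 2\right)^{2} = 164^{2} = 26896$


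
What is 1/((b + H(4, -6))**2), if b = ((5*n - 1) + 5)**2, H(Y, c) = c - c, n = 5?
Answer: 1/707281 ≈ 1.4139e-6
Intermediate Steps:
H(Y, c) = 0
b = 841 (b = ((5*5 - 1) + 5)**2 = ((25 - 1) + 5)**2 = (24 + 5)**2 = 29**2 = 841)
1/((b + H(4, -6))**2) = 1/((841 + 0)**2) = 1/(841**2) = 1/707281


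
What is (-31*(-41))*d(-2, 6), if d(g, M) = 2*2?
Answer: 5084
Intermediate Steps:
d(g, M) = 4
(-31*(-41))*d(-2, 6) = -31*(-41)*4 = 1271*4 = 5084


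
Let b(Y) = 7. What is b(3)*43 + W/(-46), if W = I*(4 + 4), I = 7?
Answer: 6895/23 ≈ 299.78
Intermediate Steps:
W = 56 (W = 7*(4 + 4) = 7*8 = 56)
b(3)*43 + W/(-46) = 7*43 + 56/(-46) = 301 + 56*(-1/46) = 301 - 28/23 = 6895/23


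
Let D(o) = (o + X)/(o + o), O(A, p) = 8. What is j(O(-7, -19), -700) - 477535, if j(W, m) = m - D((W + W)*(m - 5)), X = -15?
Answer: -719266193/1504 ≈ -4.7824e+5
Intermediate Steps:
D(o) = (-15 + o)/(2*o) (D(o) = (o - 15)/(o + o) = (-15 + o)/((2*o)) = (-15 + o)*(1/(2*o)) = (-15 + o)/(2*o))
j(W, m) = m - (-15 + 2*W*(-5 + m))/(4*W*(-5 + m)) (j(W, m) = m - (-15 + (W + W)*(m - 5))/(2*((W + W)*(m - 5))) = m - (-15 + (2*W)*(-5 + m))/(2*((2*W)*(-5 + m))) = m - (-15 + 2*W*(-5 + m))/(2*(2*W*(-5 + m))) = m - 1/(2*W*(-5 + m))*(-15 + 2*W*(-5 + m))/2 = m - (-15 + 2*W*(-5 + m))/(4*W*(-5 + m)))
j(O(-7, -19), -700) - 477535 = (15/4 - 1/2*8*(-5 - 700) + 8*(-700)*(-5 - 700))/(8*(-5 - 700)) - 477535 = (1/8)*(15/4 - 1/2*8*(-705) + 8*(-700)*(-705))/(-705) - 477535 = (1/8)*(-1/705)*(15/4 + 2820 + 3948000) - 477535 = (1/8)*(-1/705)*(15803295/4) - 477535 = -1053553/1504 - 477535 = -719266193/1504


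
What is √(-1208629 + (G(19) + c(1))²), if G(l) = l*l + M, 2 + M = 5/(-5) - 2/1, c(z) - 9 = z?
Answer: I*√1074673 ≈ 1036.7*I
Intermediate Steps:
c(z) = 9 + z
M = -5 (M = -2 + (5/(-5) - 2/1) = -2 + (5*(-⅕) - 2*1) = -2 + (-1 - 2) = -2 - 3 = -5)
G(l) = -5 + l² (G(l) = l*l - 5 = l² - 5 = -5 + l²)
√(-1208629 + (G(19) + c(1))²) = √(-1208629 + ((-5 + 19²) + (9 + 1))²) = √(-1208629 + ((-5 + 361) + 10)²) = √(-1208629 + (356 + 10)²) = √(-1208629 + 366²) = √(-1208629 + 133956) = √(-1074673) = I*√1074673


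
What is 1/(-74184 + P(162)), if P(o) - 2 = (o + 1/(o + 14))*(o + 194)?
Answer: -44/726351 ≈ -6.0577e-5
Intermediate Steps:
P(o) = 2 + (194 + o)*(o + 1/(14 + o)) (P(o) = 2 + (o + 1/(o + 14))*(o + 194) = 2 + (o + 1/(14 + o))*(194 + o) = 2 + (194 + o)*(o + 1/(14 + o)))
1/(-74184 + P(162)) = 1/(-74184 + (222 + 162³ + 208*162² + 2719*162)/(14 + 162)) = 1/(-74184 + (222 + 4251528 + 208*26244 + 440478)/176) = 1/(-74184 + (222 + 4251528 + 5458752 + 440478)/176) = 1/(-74184 + (1/176)*10150980) = 1/(-74184 + 2537745/44) = 1/(-726351/44) = -44/726351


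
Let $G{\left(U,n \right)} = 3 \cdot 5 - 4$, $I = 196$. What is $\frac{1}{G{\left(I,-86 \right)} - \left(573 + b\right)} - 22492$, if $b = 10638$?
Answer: $- \frac{251910401}{11200} \approx -22492.0$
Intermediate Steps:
$G{\left(U,n \right)} = 11$ ($G{\left(U,n \right)} = 15 - 4 = 11$)
$\frac{1}{G{\left(I,-86 \right)} - \left(573 + b\right)} - 22492 = \frac{1}{11 - 11211} - 22492 = \frac{1}{-11200} - 22492 = - \frac{1}{11200} - 22492 = - \frac{251910401}{11200}$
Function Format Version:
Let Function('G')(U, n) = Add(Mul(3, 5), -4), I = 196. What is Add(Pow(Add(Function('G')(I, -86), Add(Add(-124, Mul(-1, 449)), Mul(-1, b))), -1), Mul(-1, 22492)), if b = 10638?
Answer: Rational(-251910401, 11200) ≈ -22492.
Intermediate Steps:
Function('G')(U, n) = 11 (Function('G')(U, n) = Add(15, -4) = 11)
Add(Pow(Add(Function('G')(I, -86), Add(Add(-124, Mul(-1, 449)), Mul(-1, b))), -1), Mul(-1, 22492)) = Add(Pow(Add(11, Add(Add(-124, Mul(-1, 449)), Mul(-1, 10638))), -1), Mul(-1, 22492)) = Add(Pow(Add(11, Add(Add(-124, -449), -10638)), -1), -22492) = Add(Pow(Add(11, Add(-573, -10638)), -1), -22492) = Add(Pow(Add(11, -11211), -1), -22492) = Add(Pow(-11200, -1), -22492) = Add(Rational(-1, 11200), -22492) = Rational(-251910401, 11200)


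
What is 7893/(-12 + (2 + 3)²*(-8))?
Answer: -7893/212 ≈ -37.231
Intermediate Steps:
7893/(-12 + (2 + 3)²*(-8)) = 7893/(-12 + 5²*(-8)) = 7893/(-12 + 25*(-8)) = 7893/(-12 - 200) = 7893/(-212) = 7893*(-1/212) = -7893/212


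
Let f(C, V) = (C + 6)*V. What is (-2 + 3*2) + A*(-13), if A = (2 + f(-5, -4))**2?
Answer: -48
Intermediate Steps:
f(C, V) = V*(6 + C) (f(C, V) = (6 + C)*V = V*(6 + C))
A = 4 (A = (2 - 4*(6 - 5))**2 = (2 - 4*1)**2 = (2 - 4)**2 = (-2)**2 = 4)
(-2 + 3*2) + A*(-13) = (-2 + 3*2) + 4*(-13) = (-2 + 6) - 52 = 4 - 52 = -48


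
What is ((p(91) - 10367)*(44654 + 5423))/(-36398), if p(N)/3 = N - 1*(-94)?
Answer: 245677762/18199 ≈ 13500.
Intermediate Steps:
p(N) = 282 + 3*N (p(N) = 3*(N - 1*(-94)) = 3*(N + 94) = 3*(94 + N) = 282 + 3*N)
((p(91) - 10367)*(44654 + 5423))/(-36398) = (((282 + 3*91) - 10367)*(44654 + 5423))/(-36398) = (((282 + 273) - 10367)*50077)*(-1/36398) = ((555 - 10367)*50077)*(-1/36398) = -9812*50077*(-1/36398) = -491355524*(-1/36398) = 245677762/18199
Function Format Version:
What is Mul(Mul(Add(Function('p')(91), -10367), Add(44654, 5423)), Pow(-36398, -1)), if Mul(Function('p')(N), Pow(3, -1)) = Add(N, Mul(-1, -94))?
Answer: Rational(245677762, 18199) ≈ 13500.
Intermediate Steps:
Function('p')(N) = Add(282, Mul(3, N)) (Function('p')(N) = Mul(3, Add(N, Mul(-1, -94))) = Mul(3, Add(N, 94)) = Mul(3, Add(94, N)) = Add(282, Mul(3, N)))
Mul(Mul(Add(Function('p')(91), -10367), Add(44654, 5423)), Pow(-36398, -1)) = Mul(Mul(Add(Add(282, Mul(3, 91)), -10367), Add(44654, 5423)), Pow(-36398, -1)) = Mul(Mul(Add(Add(282, 273), -10367), 50077), Rational(-1, 36398)) = Mul(Mul(Add(555, -10367), 50077), Rational(-1, 36398)) = Mul(Mul(-9812, 50077), Rational(-1, 36398)) = Mul(-491355524, Rational(-1, 36398)) = Rational(245677762, 18199)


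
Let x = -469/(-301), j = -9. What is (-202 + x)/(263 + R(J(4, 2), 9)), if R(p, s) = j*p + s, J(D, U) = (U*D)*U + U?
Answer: -8619/4730 ≈ -1.8222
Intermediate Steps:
J(D, U) = U + D*U² (J(D, U) = (D*U)*U + U = D*U² + U = U + D*U²)
R(p, s) = s - 9*p (R(p, s) = -9*p + s = s - 9*p)
x = 67/43 (x = -469*(-1/301) = 67/43 ≈ 1.5581)
(-202 + x)/(263 + R(J(4, 2), 9)) = (-202 + 67/43)/(263 + (9 - 18*(1 + 4*2))) = -8619/(43*(263 + (9 - 18*(1 + 8)))) = -8619/(43*(263 + (9 - 18*9))) = -8619/(43*(263 + (9 - 9*18))) = -8619/(43*(263 + (9 - 162))) = -8619/(43*(263 - 153)) = -8619/43/110 = -8619/43*1/110 = -8619/4730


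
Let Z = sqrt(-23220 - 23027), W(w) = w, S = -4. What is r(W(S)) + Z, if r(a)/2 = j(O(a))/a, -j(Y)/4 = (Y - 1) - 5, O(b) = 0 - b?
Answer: -4 + I*sqrt(46247) ≈ -4.0 + 215.05*I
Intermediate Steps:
Z = I*sqrt(46247) (Z = sqrt(-46247) = I*sqrt(46247) ≈ 215.05*I)
O(b) = -b
j(Y) = 24 - 4*Y (j(Y) = -4*((Y - 1) - 5) = -4*((-1 + Y) - 5) = -4*(-6 + Y) = 24 - 4*Y)
r(a) = 2*(24 + 4*a)/a (r(a) = 2*((24 - (-4)*a)/a) = 2*((24 + 4*a)/a) = 2*(24 + 4*a)/a)
r(W(S)) + Z = (8 + 48/(-4)) + I*sqrt(46247) = (8 + 48*(-1/4)) + I*sqrt(46247) = (8 - 12) + I*sqrt(46247) = -4 + I*sqrt(46247)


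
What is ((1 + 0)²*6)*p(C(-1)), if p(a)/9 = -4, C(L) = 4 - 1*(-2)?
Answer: -216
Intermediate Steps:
C(L) = 6 (C(L) = 4 + 2 = 6)
p(a) = -36 (p(a) = 9*(-4) = -36)
((1 + 0)²*6)*p(C(-1)) = ((1 + 0)²*6)*(-36) = (1²*6)*(-36) = (1*6)*(-36) = 6*(-36) = -216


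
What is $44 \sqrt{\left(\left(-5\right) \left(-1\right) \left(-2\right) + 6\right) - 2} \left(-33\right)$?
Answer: $- 1452 i \sqrt{6} \approx - 3556.7 i$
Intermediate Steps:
$44 \sqrt{\left(\left(-5\right) \left(-1\right) \left(-2\right) + 6\right) - 2} \left(-33\right) = 44 \sqrt{\left(5 \left(-2\right) + 6\right) - 2} \left(-33\right) = 44 \sqrt{\left(-10 + 6\right) - 2} \left(-33\right) = 44 \sqrt{-4 - 2} \left(-33\right) = 44 \sqrt{-6} \left(-33\right) = 44 i \sqrt{6} \left(-33\right) = - 1452 i \sqrt{6}$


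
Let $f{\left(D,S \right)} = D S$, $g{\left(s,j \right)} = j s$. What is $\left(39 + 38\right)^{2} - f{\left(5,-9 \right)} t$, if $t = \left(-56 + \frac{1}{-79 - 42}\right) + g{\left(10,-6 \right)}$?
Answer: $\frac{85744}{121} \approx 708.63$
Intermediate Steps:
$t = - \frac{14037}{121}$ ($t = \left(-56 + \frac{1}{-79 - 42}\right) - 60 = \left(-56 + \frac{1}{-121}\right) - 60 = \left(-56 - \frac{1}{121}\right) - 60 = - \frac{6777}{121} - 60 = - \frac{14037}{121} \approx -116.01$)
$\left(39 + 38\right)^{2} - f{\left(5,-9 \right)} t = \left(39 + 38\right)^{2} - 5 \left(-9\right) \left(- \frac{14037}{121}\right) = 77^{2} - \left(-45\right) \left(- \frac{14037}{121}\right) = 5929 - \frac{631665}{121} = \frac{85744}{121}$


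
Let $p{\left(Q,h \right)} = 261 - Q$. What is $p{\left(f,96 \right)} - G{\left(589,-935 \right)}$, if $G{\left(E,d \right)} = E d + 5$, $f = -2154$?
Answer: $553125$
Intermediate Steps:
$G{\left(E,d \right)} = 5 + E d$
$p{\left(f,96 \right)} - G{\left(589,-935 \right)} = \left(261 - -2154\right) - \left(5 + 589 \left(-935\right)\right) = \left(261 + 2154\right) - \left(5 - 550715\right) = 2415 - -550710 = 2415 + 550710 = 553125$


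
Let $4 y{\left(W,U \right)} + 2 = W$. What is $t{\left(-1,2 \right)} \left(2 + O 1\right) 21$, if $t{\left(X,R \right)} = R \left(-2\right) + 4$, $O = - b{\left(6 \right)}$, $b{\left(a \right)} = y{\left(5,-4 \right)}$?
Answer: $0$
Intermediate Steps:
$y{\left(W,U \right)} = - \frac{1}{2} + \frac{W}{4}$
$b{\left(a \right)} = \frac{3}{4}$ ($b{\left(a \right)} = - \frac{1}{2} + \frac{1}{4} \cdot 5 = - \frac{1}{2} + \frac{5}{4} = \frac{3}{4}$)
$O = - \frac{3}{4}$ ($O = \left(-1\right) \frac{3}{4} = - \frac{3}{4} \approx -0.75$)
$t{\left(X,R \right)} = 4 - 2 R$ ($t{\left(X,R \right)} = - 2 R + 4 = 4 - 2 R$)
$t{\left(-1,2 \right)} \left(2 + O 1\right) 21 = \left(4 - 4\right) \left(2 - \frac{3}{4}\right) 21 = 0 \cdot \frac{5}{4} \cdot 21 = 0 \cdot 21 = 0$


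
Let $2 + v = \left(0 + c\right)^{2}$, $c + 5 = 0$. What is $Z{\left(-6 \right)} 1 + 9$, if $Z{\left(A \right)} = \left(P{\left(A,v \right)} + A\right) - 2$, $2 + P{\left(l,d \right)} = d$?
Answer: $22$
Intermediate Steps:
$c = -5$ ($c = -5 + 0 = -5$)
$v = 23$ ($v = -2 + \left(0 - 5\right)^{2} = -2 + \left(-5\right)^{2} = -2 + 25 = 23$)
$P{\left(l,d \right)} = -2 + d$
$Z{\left(A \right)} = 19 + A$ ($Z{\left(A \right)} = \left(\left(-2 + 23\right) + A\right) - 2 = \left(21 + A\right) - 2 = 19 + A$)
$Z{\left(-6 \right)} 1 + 9 = \left(19 - 6\right) 1 + 9 = 13 \cdot 1 + 9 = 13 + 9 = 22$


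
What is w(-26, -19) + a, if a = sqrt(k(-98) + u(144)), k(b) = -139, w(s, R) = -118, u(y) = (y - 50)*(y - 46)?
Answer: -118 + sqrt(9073) ≈ -22.748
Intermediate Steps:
u(y) = (-50 + y)*(-46 + y)
a = sqrt(9073) (a = sqrt(-139 + (2300 + 144**2 - 96*144)) = sqrt(-139 + (2300 + 20736 - 13824)) = sqrt(-139 + 9212) = sqrt(9073) ≈ 95.252)
w(-26, -19) + a = -118 + sqrt(9073)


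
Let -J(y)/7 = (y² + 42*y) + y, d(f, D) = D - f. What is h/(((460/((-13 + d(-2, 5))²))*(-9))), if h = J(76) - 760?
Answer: 64068/115 ≈ 557.11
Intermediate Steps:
J(y) = -301*y - 7*y² (J(y) = -7*((y² + 42*y) + y) = -7*(y² + 43*y) = -301*y - 7*y²)
h = -64068 (h = -7*76*(43 + 76) - 760 = -7*76*119 - 760 = -63308 - 760 = -64068)
h/(((460/((-13 + d(-2, 5))²))*(-9))) = -64068*(-(-13 + (5 - 1*(-2)))²/4140) = -64068*(-(-13 + (5 + 2))²/4140) = -64068*(-(-13 + 7)²/4140) = -64068/((460/((-6)²))*(-9)) = -64068/((460/36)*(-9)) = -64068/((460*(1/36))*(-9)) = -64068/((115/9)*(-9)) = -64068/(-115) = -64068*(-1/115) = 64068/115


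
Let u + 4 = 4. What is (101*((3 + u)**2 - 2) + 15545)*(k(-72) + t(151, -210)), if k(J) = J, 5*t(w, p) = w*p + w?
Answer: -518747588/5 ≈ -1.0375e+8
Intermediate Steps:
t(w, p) = w/5 + p*w/5 (t(w, p) = (w*p + w)/5 = (p*w + w)/5 = (w + p*w)/5 = w/5 + p*w/5)
u = 0 (u = -4 + 4 = 0)
(101*((3 + u)**2 - 2) + 15545)*(k(-72) + t(151, -210)) = (101*((3 + 0)**2 - 2) + 15545)*(-72 + (1/5)*151*(1 - 210)) = (101*(3**2 - 2) + 15545)*(-72 + (1/5)*151*(-209)) = (101*(9 - 2) + 15545)*(-72 - 31559/5) = (101*7 + 15545)*(-31919/5) = (707 + 15545)*(-31919/5) = 16252*(-31919/5) = -518747588/5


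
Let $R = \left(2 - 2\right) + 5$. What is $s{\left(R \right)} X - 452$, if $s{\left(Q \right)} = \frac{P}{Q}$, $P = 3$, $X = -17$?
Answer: $- \frac{2311}{5} \approx -462.2$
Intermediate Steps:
$R = 5$ ($R = 0 + 5 = 5$)
$s{\left(Q \right)} = \frac{3}{Q}$
$s{\left(R \right)} X - 452 = \frac{3}{5} \left(-17\right) - 452 = - \frac{51}{5} - 452 = - \frac{2311}{5}$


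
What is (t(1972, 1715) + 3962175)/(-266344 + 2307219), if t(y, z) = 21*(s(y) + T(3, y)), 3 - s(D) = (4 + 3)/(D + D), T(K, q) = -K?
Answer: 15626818053/8049211000 ≈ 1.9414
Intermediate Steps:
s(D) = 3 - 7/(2*D) (s(D) = 3 - (4 + 3)/(D + D) = 3 - 7/(2*D))
t(y, z) = -147/(2*y) (t(y, z) = 21*((3 - 7/(2*y)) - 1*3) = 21*((3 - 7/(2*y)) - 3) = 21*(-7/(2*y)) = -147/(2*y))
(t(1972, 1715) + 3962175)/(-266344 + 2307219) = (-147/2/1972 + 3962175)/(-266344 + 2307219) = (-147/2*1/1972 + 3962175)/2040875 = (-147/3944 + 3962175)*(1/2040875) = (15626818053/3944)*(1/2040875) = 15626818053/8049211000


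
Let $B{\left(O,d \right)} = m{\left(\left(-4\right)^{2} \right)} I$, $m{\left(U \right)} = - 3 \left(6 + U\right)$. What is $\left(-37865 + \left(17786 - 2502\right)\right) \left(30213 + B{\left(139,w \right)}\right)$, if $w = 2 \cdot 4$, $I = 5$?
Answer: $-674788023$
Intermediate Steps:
$m{\left(U \right)} = -18 - 3 U$
$w = 8$
$B{\left(O,d \right)} = -330$ ($B{\left(O,d \right)} = \left(-18 - 3 \left(-4\right)^{2}\right) 5 = \left(-18 - 48\right) 5 = \left(-66\right) 5 = -330$)
$\left(-37865 + \left(17786 - 2502\right)\right) \left(30213 + B{\left(139,w \right)}\right) = \left(-37865 + \left(17786 - 2502\right)\right) \left(30213 - 330\right) = \left(-37865 + \left(17786 - 2502\right)\right) 29883 = \left(-37865 + 15284\right) 29883 = \left(-22581\right) 29883 = -674788023$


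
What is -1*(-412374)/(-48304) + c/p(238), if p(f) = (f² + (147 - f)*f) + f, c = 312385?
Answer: 17624477/53170628 ≈ 0.33147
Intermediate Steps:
p(f) = f + f² + f*(147 - f) (p(f) = (f² + f*(147 - f)) + f = f + f² + f*(147 - f))
-1*(-412374)/(-48304) + c/p(238) = -1*(-412374)/(-48304) + 312385/((148*238)) = 412374*(-1/48304) + 312385/35224 = -206187/24152 + 312385*(1/35224) = -206187/24152 + 312385/35224 = 17624477/53170628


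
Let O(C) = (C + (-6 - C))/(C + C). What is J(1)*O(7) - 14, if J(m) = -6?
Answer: -80/7 ≈ -11.429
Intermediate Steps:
O(C) = -3/C (O(C) = -6*1/(2*C) = -3/C)
J(1)*O(7) - 14 = -(-18)/7 - 14 = -6*(-3/7) - 14 = 18/7 - 14 = -80/7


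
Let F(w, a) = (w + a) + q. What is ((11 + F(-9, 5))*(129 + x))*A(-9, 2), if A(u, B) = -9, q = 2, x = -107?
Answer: -1782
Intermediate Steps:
F(w, a) = 2 + a + w (F(w, a) = (w + a) + 2 = (a + w) + 2 = 2 + a + w)
((11 + F(-9, 5))*(129 + x))*A(-9, 2) = ((11 + (2 + 5 - 9))*(129 - 107))*(-9) = ((11 - 2)*22)*(-9) = (9*22)*(-9) = 198*(-9) = -1782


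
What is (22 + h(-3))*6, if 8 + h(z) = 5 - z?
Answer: 132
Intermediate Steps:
h(z) = -3 - z (h(z) = -8 + (5 - z) = -3 - z)
(22 + h(-3))*6 = (22 + (-3 - 1*(-3)))*6 = (22 + (-3 + 3))*6 = (22 + 0)*6 = 22*6 = 132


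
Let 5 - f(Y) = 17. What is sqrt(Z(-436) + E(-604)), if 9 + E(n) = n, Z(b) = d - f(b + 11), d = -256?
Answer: I*sqrt(857) ≈ 29.275*I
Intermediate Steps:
f(Y) = -12 (f(Y) = 5 - 1*17 = 5 - 17 = -12)
Z(b) = -244 (Z(b) = -256 - 1*(-12) = -256 + 12 = -244)
E(n) = -9 + n
sqrt(Z(-436) + E(-604)) = sqrt(-244 + (-9 - 604)) = sqrt(-244 - 613) = sqrt(-857) = I*sqrt(857)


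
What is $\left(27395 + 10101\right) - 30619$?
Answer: $6877$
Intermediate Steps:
$\left(27395 + 10101\right) - 30619 = 37496 - 30619 = 6877$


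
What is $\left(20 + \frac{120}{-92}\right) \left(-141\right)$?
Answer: $- \frac{60630}{23} \approx -2636.1$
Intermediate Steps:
$\left(20 + \frac{120}{-92}\right) \left(-141\right) = \left(20 + 120 \left(- \frac{1}{92}\right)\right) \left(-141\right) = \left(20 - \frac{30}{23}\right) \left(-141\right) = \frac{430}{23} \left(-141\right) = - \frac{60630}{23}$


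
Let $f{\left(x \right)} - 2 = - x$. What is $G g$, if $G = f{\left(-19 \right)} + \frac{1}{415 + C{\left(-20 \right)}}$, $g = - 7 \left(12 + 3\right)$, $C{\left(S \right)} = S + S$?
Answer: $- \frac{55132}{25} \approx -2205.3$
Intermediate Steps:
$C{\left(S \right)} = 2 S$
$f{\left(x \right)} = 2 - x$
$g = -105$ ($g = \left(-7\right) 15 = -105$)
$G = \frac{7876}{375}$ ($G = \left(2 - -19\right) + \frac{1}{415 + 2 \left(-20\right)} = \left(2 + 19\right) + \frac{1}{415 - 40} = 21 + \frac{1}{375} = \frac{7876}{375} \approx 21.003$)
$G g = \frac{7876}{375} \left(-105\right) = - \frac{55132}{25}$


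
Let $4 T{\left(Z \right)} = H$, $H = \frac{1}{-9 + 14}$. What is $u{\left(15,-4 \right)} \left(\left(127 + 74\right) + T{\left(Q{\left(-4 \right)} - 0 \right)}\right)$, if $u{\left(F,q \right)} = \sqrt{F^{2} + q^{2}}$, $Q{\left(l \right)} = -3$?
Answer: $\frac{4021 \sqrt{241}}{20} \approx 3121.1$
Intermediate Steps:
$H = \frac{1}{5} \approx 0.2$
$T{\left(Z \right)} = \frac{1}{20}$ ($T{\left(Z \right)} = \frac{1}{4} \cdot \frac{1}{5} = \frac{1}{20}$)
$u{\left(15,-4 \right)} \left(\left(127 + 74\right) + T{\left(Q{\left(-4 \right)} - 0 \right)}\right) = \sqrt{15^{2} + \left(-4\right)^{2}} \left(\left(127 + 74\right) + \frac{1}{20}\right) = \sqrt{225 + 16} \left(201 + \frac{1}{20}\right) = \sqrt{241} \cdot \frac{4021}{20} = \frac{4021 \sqrt{241}}{20}$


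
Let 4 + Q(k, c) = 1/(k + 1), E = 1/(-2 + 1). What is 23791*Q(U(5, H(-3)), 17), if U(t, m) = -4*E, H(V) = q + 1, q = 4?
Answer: -452029/5 ≈ -90406.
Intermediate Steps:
E = -1 (E = 1/(-1) = -1)
H(V) = 5 (H(V) = 4 + 1 = 5)
U(t, m) = 4 (U(t, m) = -4*(-1) = 4)
Q(k, c) = -4 + 1/(1 + k) (Q(k, c) = -4 + 1/(k + 1) = -4 + 1/(1 + k))
23791*Q(U(5, H(-3)), 17) = 23791*((-3 - 4*4)/(1 + 4)) = 23791*((-3 - 16)/5) = 23791*((⅕)*(-19)) = 23791*(-19/5) = -452029/5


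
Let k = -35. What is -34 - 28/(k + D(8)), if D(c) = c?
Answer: -890/27 ≈ -32.963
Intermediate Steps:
-34 - 28/(k + D(8)) = -34 - 28/(-35 + 8) = -34 - 28/(-27) = -34 - 1/27*(-28) = -34 + 28/27 = -890/27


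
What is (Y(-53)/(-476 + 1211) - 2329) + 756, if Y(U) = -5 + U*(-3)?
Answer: -165143/105 ≈ -1572.8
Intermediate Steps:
Y(U) = -5 - 3*U
(Y(-53)/(-476 + 1211) - 2329) + 756 = ((-5 - 3*(-53))/(-476 + 1211) - 2329) + 756 = ((-5 + 159)/735 - 2329) + 756 = (154*(1/735) - 2329) + 756 = (22/105 - 2329) + 756 = -244523/105 + 756 = -165143/105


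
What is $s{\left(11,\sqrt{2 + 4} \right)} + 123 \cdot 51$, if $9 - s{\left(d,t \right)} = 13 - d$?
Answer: $6280$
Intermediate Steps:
$s{\left(d,t \right)} = -4 + d$ ($s{\left(d,t \right)} = 9 - \left(13 - d\right) = 9 + \left(-13 + d\right) = -4 + d$)
$s{\left(11,\sqrt{2 + 4} \right)} + 123 \cdot 51 = \left(-4 + 11\right) + 123 \cdot 51 = 7 + 6273 = 6280$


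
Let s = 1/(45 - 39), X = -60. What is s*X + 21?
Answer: 11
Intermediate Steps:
s = ⅙ (s = 1/6 = ⅙ ≈ 0.16667)
s*X + 21 = (⅙)*(-60) + 21 = -10 + 21 = 11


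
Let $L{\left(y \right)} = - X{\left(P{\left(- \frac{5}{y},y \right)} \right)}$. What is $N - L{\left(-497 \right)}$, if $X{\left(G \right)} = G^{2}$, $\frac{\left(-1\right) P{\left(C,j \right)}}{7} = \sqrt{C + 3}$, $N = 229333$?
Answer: $\frac{16293115}{71} \approx 2.2948 \cdot 10^{5}$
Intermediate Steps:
$P{\left(C,j \right)} = - 7 \sqrt{3 + C}$ ($P{\left(C,j \right)} = - 7 \sqrt{C + 3} = - 7 \sqrt{3 + C}$)
$L{\left(y \right)} = -147 + \frac{245}{y}$ ($L{\left(y \right)} = - \left(- 7 \sqrt{3 - \frac{5}{y}}\right)^{2} = - (147 - \frac{245}{y}) = -147 + \frac{245}{y}$)
$N - L{\left(-497 \right)} = 229333 - \left(-147 + \frac{245}{-497}\right) = 229333 - \left(-147 + 245 \left(- \frac{1}{497}\right)\right) = 229333 - \left(-147 - \frac{35}{71}\right) = 229333 - - \frac{10472}{71} = 229333 + \frac{10472}{71} = \frac{16293115}{71}$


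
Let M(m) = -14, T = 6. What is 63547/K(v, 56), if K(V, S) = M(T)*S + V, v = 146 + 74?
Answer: -63547/564 ≈ -112.67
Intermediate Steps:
v = 220
K(V, S) = V - 14*S (K(V, S) = -14*S + V = V - 14*S)
63547/K(v, 56) = 63547/(220 - 14*56) = 63547/(220 - 784) = 63547/(-564) = 63547*(-1/564) = -63547/564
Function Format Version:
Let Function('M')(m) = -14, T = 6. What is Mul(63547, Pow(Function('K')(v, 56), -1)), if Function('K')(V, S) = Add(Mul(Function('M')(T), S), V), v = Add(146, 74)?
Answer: Rational(-63547, 564) ≈ -112.67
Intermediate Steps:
v = 220
Function('K')(V, S) = Add(V, Mul(-14, S)) (Function('K')(V, S) = Add(Mul(-14, S), V) = Add(V, Mul(-14, S)))
Mul(63547, Pow(Function('K')(v, 56), -1)) = Mul(63547, Pow(Add(220, Mul(-14, 56)), -1)) = Mul(63547, Pow(Add(220, -784), -1)) = Mul(63547, Pow(-564, -1)) = Mul(63547, Rational(-1, 564)) = Rational(-63547, 564)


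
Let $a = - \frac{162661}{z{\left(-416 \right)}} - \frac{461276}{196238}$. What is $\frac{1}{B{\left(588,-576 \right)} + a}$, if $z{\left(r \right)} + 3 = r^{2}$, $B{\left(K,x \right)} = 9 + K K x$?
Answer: $- \frac{16979787307}{3381499822673377718} \approx -5.0214 \cdot 10^{-9}$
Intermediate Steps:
$B{\left(K,x \right)} = 9 + x K^{2}$
$z{\left(r \right)} = -3 + r^{2}$
$a = - \frac{55872732473}{16979787307}$ ($a = - \frac{162661}{-3 + \left(-416\right)^{2}} - \frac{461276}{196238} = - \frac{162661}{-3 + 173056} - \frac{230638}{98119} = - \frac{162661}{173053} - \frac{230638}{98119} = - \frac{55872732473}{16979787307} \approx -3.2905$)
$\frac{1}{B{\left(588,-576 \right)} + a} = \frac{1}{\left(9 - 576 \cdot 588^{2}\right) - \frac{55872732473}{16979787307}} = \frac{1}{\left(9 - 199148544\right) - \frac{55872732473}{16979787307}} = \frac{1}{-199148535 - \frac{55872732473}{16979787307}} = \frac{1}{- \frac{3381499822673377718}{16979787307}} = - \frac{16979787307}{3381499822673377718}$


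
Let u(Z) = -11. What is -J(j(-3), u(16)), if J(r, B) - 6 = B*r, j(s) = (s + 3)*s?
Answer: -6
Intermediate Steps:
j(s) = s*(3 + s) (j(s) = (3 + s)*s = s*(3 + s))
J(r, B) = 6 + B*r
-J(j(-3), u(16)) = -(6 - (-33)*(3 - 3)) = -(6 - (-33)*0) = -(6 - 11*0) = -(6 + 0) = -1*6 = -6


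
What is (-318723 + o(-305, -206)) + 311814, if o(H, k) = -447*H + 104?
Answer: 129530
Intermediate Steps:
o(H, k) = 104 - 447*H
(-318723 + o(-305, -206)) + 311814 = (-318723 + (104 - 447*(-305))) + 311814 = (-318723 + (104 + 136335)) + 311814 = (-318723 + 136439) + 311814 = -182284 + 311814 = 129530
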